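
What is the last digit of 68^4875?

Powers of 8 mod 10 repeat with period 4: 8, 4, 2, 6.
4875 leaves remainder 3 on division by 4, so 68^4875 ends in 2.

2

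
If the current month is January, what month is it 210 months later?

Dividing 210 by 12 gives quotient 17 and remainder 6.
January + 6 months → July.

July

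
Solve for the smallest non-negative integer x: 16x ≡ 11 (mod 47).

33

The inverse of 16 mod 47 is 3 (since 16·3 = 48 ≡ 1).
So x ≡ 3·11 = 33 ≡ 33 (mod 47).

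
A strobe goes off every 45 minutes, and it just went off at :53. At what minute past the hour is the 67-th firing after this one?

8

67·45 = 3015.
3015 − 50·60 = 15, so 3015 ≡ 15 (mod 60).
(53 + 15) mod 60 = 8.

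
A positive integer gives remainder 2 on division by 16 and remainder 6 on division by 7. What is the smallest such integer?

34

Since 7·7 ≡ 1 (mod 16), take x = 6 + 7·((2−6)·7 mod 16) = 6 + 7·4 = 34.
Check: 34 mod 16 = 2, 34 mod 7 = 6.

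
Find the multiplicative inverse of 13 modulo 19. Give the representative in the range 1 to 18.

3

19 = 1·13 + 6
13 = 2·6 + 1
6 = 6·1 + 0
Back-substituting gives 13·3 ≡ 1 (mod 19).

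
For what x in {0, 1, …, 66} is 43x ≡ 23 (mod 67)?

The inverse of 43 mod 67 is 53 (since 43·53 = 2279 ≡ 1).
Multiplying both sides by 53: x ≡ 53·23 = 1219 ≡ 13 (mod 67).

13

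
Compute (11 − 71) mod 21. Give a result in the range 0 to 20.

3

Dividing 71 by 21 gives quotient 3 and remainder 8.
(11 − 8) mod 21 = 3.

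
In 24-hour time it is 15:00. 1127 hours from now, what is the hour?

Dividing 1127 by 24 gives quotient 46 and remainder 23.
(15 + 23) mod 24 = 14.

14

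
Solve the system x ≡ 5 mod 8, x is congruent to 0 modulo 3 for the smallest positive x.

Since 3·3 ≡ 1 (mod 8), take x = 0 + 3·((5−0)·3 mod 8) = 0 + 3·7 = 21.
Check: 21 mod 8 = 5, 21 mod 3 = 0.

21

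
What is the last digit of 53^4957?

Powers of 3 mod 10 repeat with period 4: 3, 9, 7, 1.
4957 mod 4 = 1, so the last digit matches 3^1 = 3.

3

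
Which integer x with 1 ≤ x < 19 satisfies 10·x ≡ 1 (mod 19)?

10·2 = 20 = 1·19 + 1, so 10⁻¹ ≡ 2 (mod 19).

2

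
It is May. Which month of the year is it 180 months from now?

May

Dividing 180 by 12 gives quotient 15 and remainder 0.
May + 0 months → May.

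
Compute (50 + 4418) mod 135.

13

4418 = 32·135 + 98, so 4418 mod 135 = 98.
(50 + 98) mod 135 = 13.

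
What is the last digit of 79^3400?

Powers of 9 mod 10 repeat with period 2: 9, 1.
3400 mod 2 = 0, so the last digit matches 9^2 = 1.

1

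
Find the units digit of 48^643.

2

Powers of 8 mod 10 repeat with period 4: 8, 4, 2, 6.
643 leaves remainder 3 on division by 4, so 48^643 ends in 2.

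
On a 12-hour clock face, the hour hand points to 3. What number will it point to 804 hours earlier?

804 mod 12 = 0 (since 67·12 = 804).
3 − 0 → 3 on a 12-hour dial.

3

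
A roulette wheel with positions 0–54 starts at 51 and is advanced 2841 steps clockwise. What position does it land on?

2841 mod 55 = 36 (since 51·55 = 2805).
(51 + 36) mod 55 = 32.

32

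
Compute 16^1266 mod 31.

16

Square-and-reduce mod 31: 16^1≡16, 16^2≡8, 16^4≡2, 16^8≡4, 16^16≡16, 16^32≡8, 16^64≡2, 16^128≡4, 16^256≡16, 16^512≡8, 16^1024≡2.
Since 1266 = 2 + 16 + 32 + 64 + 128 + 1024 in binary, 16^1266 ≡ 8·16·8·2·4·2 ≡ 16 (mod 31).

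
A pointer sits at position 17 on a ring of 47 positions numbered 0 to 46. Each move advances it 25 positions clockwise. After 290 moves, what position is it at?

29

290·25 = 7250.
7250 − 154·47 = 12, so 7250 ≡ 12 (mod 47).
(17 + 12) mod 47 = 29.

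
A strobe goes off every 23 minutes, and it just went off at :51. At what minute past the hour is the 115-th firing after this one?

56

115·23 = 2645.
2645 = 44·60 + 5, so 2645 mod 60 = 5.
(51 + 5) mod 60 = 56.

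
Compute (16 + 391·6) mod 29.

391·6 = 2346.
2346 − 80·29 = 26, so 2346 ≡ 26 (mod 29).
(16 + 26) mod 29 = 13.

13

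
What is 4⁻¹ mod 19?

19 = 4·4 + 3
4 = 1·3 + 1
3 = 3·1 + 0
Back-substituting gives 4·5 ≡ 1 (mod 19).

5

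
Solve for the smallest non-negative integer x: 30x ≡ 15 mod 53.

27

The inverse of 30 mod 53 is 23 (since 30·23 = 690 ≡ 1).
So x ≡ 23·15 = 345 ≡ 27 (mod 53).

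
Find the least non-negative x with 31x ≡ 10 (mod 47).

The inverse of 31 mod 47 is 44 (since 31·44 = 1364 ≡ 1).
Multiplying both sides by 44: x ≡ 44·10 = 440 ≡ 17 (mod 47).

17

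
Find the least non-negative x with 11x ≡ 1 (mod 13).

6

11⁻¹ ≡ 6 (mod 13) because 11·6 = 66 = 5·13 + 1.
Multiplying both sides by 6: x ≡ 6·1 = 6 ≡ 6 (mod 13).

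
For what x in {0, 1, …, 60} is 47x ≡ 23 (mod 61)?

47⁻¹ ≡ 13 (mod 61) because 47·13 = 611 = 10·61 + 1.
Multiplying both sides by 13: x ≡ 13·23 = 299 ≡ 55 (mod 61).
Check: 47·55 = 2585 = 42·61 + 23.

55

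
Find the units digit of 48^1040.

6

Last digits of 8^n: 8, 4, 2, 6 (period 4).
1040 mod 4 = 0, so the last digit matches 8^4 = 6.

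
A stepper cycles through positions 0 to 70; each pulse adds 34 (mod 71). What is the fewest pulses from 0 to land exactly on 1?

23

71 = 2·34 + 3
34 = 11·3 + 1
3 = 3·1 + 0
Back-substituting gives 34·23 ≡ 1 (mod 71).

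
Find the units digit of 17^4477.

7

Last digits of 7^n: 7, 9, 3, 1 (period 4).
4477 leaves remainder 1 on division by 4, so 17^4477 ends in 7.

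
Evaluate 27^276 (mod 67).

40

Successive squares of 27 mod 67: 27^1≡27, 27^2≡59, 27^4≡64, 27^8≡9, 27^16≡14, 27^32≡62, 27^64≡25, 27^128≡22, 27^256≡15.
276 = 4 + 16 + 256, so 27^276 ≡ 64·14·15 ≡ 40 (mod 67).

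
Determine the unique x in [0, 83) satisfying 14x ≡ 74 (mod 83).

29

The inverse of 14 mod 83 is 6 (since 14·6 = 84 ≡ 1).
So x ≡ 6·74 = 444 ≡ 29 (mod 83).
Check: 14·29 = 406 = 4·83 + 74.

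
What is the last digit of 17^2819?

Powers of 7 mod 10 repeat with period 4: 7, 9, 3, 1.
2819 leaves remainder 3 on division by 4, so 17^2819 ends in 3.

3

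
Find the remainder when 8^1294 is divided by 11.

4

Square-and-reduce mod 11: 8^1≡8, 8^2≡9, 8^4≡4, 8^8≡5, 8^16≡3, 8^32≡9, 8^64≡4, 8^128≡5, 8^256≡3, 8^512≡9, 8^1024≡4.
Since 1294 = 2 + 4 + 8 + 256 + 1024 in binary, 8^1294 ≡ 9·4·5·3·4 ≡ 4 (mod 11).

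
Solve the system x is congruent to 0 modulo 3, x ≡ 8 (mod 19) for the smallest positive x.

27

Since 19·1 ≡ 1 (mod 3), take x = 8 + 19·((0−8)·1 mod 3) = 8 + 19·1 = 27.
Check: 27 mod 3 = 0, 27 mod 19 = 8.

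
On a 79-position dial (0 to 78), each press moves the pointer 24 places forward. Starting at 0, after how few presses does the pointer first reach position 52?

68

The inverse of 24 mod 79 is 56 (since 24·56 = 1344 ≡ 1).
So x ≡ 56·52 = 2912 ≡ 68 (mod 79).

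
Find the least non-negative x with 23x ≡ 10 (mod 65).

The inverse of 23 mod 65 is 17 (since 23·17 = 391 ≡ 1).
So x ≡ 17·10 = 170 ≡ 40 (mod 65).

40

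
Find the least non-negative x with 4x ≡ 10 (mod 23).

14

4⁻¹ ≡ 6 (mod 23) because 4·6 = 24 = 1·23 + 1.
So x ≡ 6·10 = 60 ≡ 14 (mod 23).
Check: 4·14 = 56 = 2·23 + 10.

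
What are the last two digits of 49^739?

49

Square-and-reduce mod 100: 49^1≡49, 49^2≡1, 49^4≡1, 49^8≡1, 49^16≡1, 49^32≡1, 49^64≡1, 49^128≡1, 49^256≡1, 49^512≡1.
Since 739 = 1 + 2 + 32 + 64 + 128 + 512 in binary, 49^739 ≡ 49·1·1·1·1·1 ≡ 49 (mod 100).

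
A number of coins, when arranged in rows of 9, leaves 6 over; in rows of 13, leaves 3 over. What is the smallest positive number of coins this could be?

Since 13·7 ≡ 1 (mod 9), take x = 3 + 13·((6−3)·7 mod 9) = 3 + 13·3 = 42.
Check: 42 mod 9 = 6, 42 mod 13 = 3.

42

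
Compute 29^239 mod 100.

69

Successive squares of 29 mod 100: 29^1≡29, 29^2≡41, 29^4≡81, 29^8≡61, 29^16≡21, 29^32≡41, 29^64≡81, 29^128≡61.
239 = 1 + 2 + 4 + 8 + 32 + 64 + 128, so 29^239 ≡ 29·41·81·61·41·81·61 ≡ 69 (mod 100).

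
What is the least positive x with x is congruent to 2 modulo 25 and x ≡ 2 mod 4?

Since 4·19 ≡ 1 (mod 25), take x = 2 + 4·((2−2)·19 mod 25) = 2 + 4·0 = 2.
Check: 2 mod 25 = 2, 2 mod 4 = 2.

2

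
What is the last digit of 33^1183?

7

Powers of 3 mod 10 repeat with period 4: 3, 9, 7, 1.
1183 mod 4 = 3, so the last digit matches 3^3 = 7.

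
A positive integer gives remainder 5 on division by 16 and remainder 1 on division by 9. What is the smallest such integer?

37

x ≡ 1 (mod 9) gives x ∈ {1, 10, 19, 28, 37}.
The first of these with x mod 16 = 5 is 37.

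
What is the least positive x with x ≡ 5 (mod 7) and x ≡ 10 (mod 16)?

x ≡ 5 (mod 7) gives x ∈ {5, 12, 19, 26}.
The first of these with x mod 16 = 10 is 26.

26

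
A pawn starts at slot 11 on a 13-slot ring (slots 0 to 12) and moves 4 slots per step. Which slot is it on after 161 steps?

5

161·4 = 644.
644 = 49·13 + 7, so 644 mod 13 = 7.
(11 + 7) mod 13 = 5.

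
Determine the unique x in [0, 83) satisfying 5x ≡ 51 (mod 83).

The inverse of 5 mod 83 is 50 (since 5·50 = 250 ≡ 1).
Multiplying both sides by 50: x ≡ 50·51 = 2550 ≡ 60 (mod 83).

60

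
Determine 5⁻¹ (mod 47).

19

5·19 = 95 = 2·47 + 1, so 5⁻¹ ≡ 19 (mod 47).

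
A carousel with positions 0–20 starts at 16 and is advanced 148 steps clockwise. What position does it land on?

148 = 7·21 + 1, so 148 mod 21 = 1.
(16 + 1) mod 21 = 17.

17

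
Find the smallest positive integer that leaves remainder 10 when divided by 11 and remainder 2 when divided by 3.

x ≡ 2 (mod 3) gives x ∈ {2, 5, 8, 11, 14, 17, 20, 23, …}.
The first of these with x mod 11 = 10 is 32.

32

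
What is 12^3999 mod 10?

The units digit of 12^n cycles with period 4: 2, 4, 8, 6, …
3999 mod 4 = 3, so the last digit matches 2^3 = 8.

8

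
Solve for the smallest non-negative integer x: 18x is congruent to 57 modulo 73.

64

The inverse of 18 mod 73 is 69 (since 18·69 = 1242 ≡ 1).
Multiplying both sides by 69: x ≡ 69·57 = 3933 ≡ 64 (mod 73).
Check: 18·64 = 1152 = 15·73 + 57.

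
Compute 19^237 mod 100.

Square-and-reduce mod 100: 19^1≡19, 19^2≡61, 19^4≡21, 19^8≡41, 19^16≡81, 19^32≡61, 19^64≡21, 19^128≡41.
Since 237 = 1 + 4 + 8 + 32 + 64 + 128 in binary, 19^237 ≡ 19·21·41·61·21·41 ≡ 39 (mod 100).

39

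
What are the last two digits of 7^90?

Square-and-reduce mod 100: 7^1≡7, 7^2≡49, 7^4≡1, 7^8≡1, 7^16≡1, 7^32≡1, 7^64≡1.
Since 90 = 2 + 8 + 16 + 64 in binary, 7^90 ≡ 49·1·1·1 ≡ 49 (mod 100).

49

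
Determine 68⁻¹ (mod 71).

47

71 = 1·68 + 3
68 = 22·3 + 2
3 = 1·2 + 1
2 = 2·1 + 0
Back-substituting gives 68·47 ≡ 1 (mod 71).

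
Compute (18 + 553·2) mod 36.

553·2 = 1106.
1106 mod 36 = 26 (since 30·36 = 1080).
(18 + 26) mod 36 = 8.

8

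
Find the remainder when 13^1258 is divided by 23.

18

Successive squares of 13 mod 23: 13^1≡13, 13^2≡8, 13^4≡18, 13^8≡2, 13^16≡4, 13^32≡16, 13^64≡3, 13^128≡9, 13^256≡12, 13^512≡6, 13^1024≡13.
Since 1258 = 2 + 8 + 32 + 64 + 128 + 1024 in binary, 13^1258 ≡ 8·2·16·3·9·13 ≡ 18 (mod 23).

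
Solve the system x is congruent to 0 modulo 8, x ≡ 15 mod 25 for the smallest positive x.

x ≡ 0 (mod 8) gives x ∈ {0, 8, 16, 24, 32, 40}.
The first of these with x mod 25 = 15 is 40.

40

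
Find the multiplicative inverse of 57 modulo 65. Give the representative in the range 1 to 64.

8

65 = 1·57 + 8
57 = 7·8 + 1
8 = 8·1 + 0
Back-substituting gives 57·8 ≡ 1 (mod 65).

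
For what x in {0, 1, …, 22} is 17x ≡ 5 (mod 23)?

3

The inverse of 17 mod 23 is 19 (since 17·19 = 323 ≡ 1).
Multiplying both sides by 19: x ≡ 19·5 = 95 ≡ 3 (mod 23).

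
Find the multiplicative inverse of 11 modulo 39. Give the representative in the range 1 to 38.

11·32 = 352 = 9·39 + 1, so 11⁻¹ ≡ 32 (mod 39).

32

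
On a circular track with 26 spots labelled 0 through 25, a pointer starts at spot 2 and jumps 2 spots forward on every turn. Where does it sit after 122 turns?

122·2 = 244.
244 = 9·26 + 10, so 244 mod 26 = 10.
(2 + 10) mod 26 = 12.

12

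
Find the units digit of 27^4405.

Last digits of 7^n: 7, 9, 3, 1 (period 4).
4405 leaves remainder 1 on division by 4, so 27^4405 ends in 7.

7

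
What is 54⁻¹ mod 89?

89 = 1·54 + 35
54 = 1·35 + 19
35 = 1·19 + 16
19 = 1·16 + 3
16 = 5·3 + 1
3 = 3·1 + 0
Back-substituting gives 54·61 ≡ 1 (mod 89).

61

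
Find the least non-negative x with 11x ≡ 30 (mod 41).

The inverse of 11 mod 41 is 15 (since 11·15 = 165 ≡ 1).
So x ≡ 15·30 = 450 ≡ 40 (mod 41).
Check: 11·40 = 440 = 10·41 + 30.

40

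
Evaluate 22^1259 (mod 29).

Square-and-reduce mod 29: 22^1≡22, 22^2≡20, 22^4≡23, 22^8≡7, 22^16≡20, 22^32≡23, 22^64≡7, 22^128≡20, 22^256≡23, 22^512≡7, 22^1024≡20.
1259 = 1 + 2 + 8 + 32 + 64 + 128 + 1024, so 22^1259 ≡ 22·20·7·23·7·20·20 ≡ 4 (mod 29).

4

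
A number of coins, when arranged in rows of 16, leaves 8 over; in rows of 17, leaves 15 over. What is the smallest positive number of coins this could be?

168

Since 17·1 ≡ 1 (mod 16), take x = 15 + 17·((8−15)·1 mod 16) = 15 + 17·9 = 168.
Check: 168 mod 16 = 8, 168 mod 17 = 15.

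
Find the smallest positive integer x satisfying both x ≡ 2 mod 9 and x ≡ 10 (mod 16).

74

Since 16·4 ≡ 1 (mod 9), take x = 10 + 16·((2−10)·4 mod 9) = 10 + 16·4 = 74.
Check: 74 mod 9 = 2, 74 mod 16 = 10.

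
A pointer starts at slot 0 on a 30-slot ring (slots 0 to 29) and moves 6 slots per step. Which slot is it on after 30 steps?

30·6 = 180.
180 − 6·30 = 0, so 180 ≡ 0 (mod 30).
(0 + 0) mod 30 = 0.

0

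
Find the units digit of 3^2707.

7

Powers of 3 mod 10 repeat with period 4: 3, 9, 7, 1.
2707 mod 4 = 3, so the last digit matches 3^3 = 7.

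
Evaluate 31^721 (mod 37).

Successive squares of 31 mod 37: 31^1≡31, 31^2≡36, 31^4≡1, 31^8≡1, 31^16≡1, 31^32≡1, 31^64≡1, 31^128≡1, 31^256≡1, 31^512≡1.
Since 721 = 1 + 16 + 64 + 128 + 512 in binary, 31^721 ≡ 31·1·1·1·1 ≡ 31 (mod 37).

31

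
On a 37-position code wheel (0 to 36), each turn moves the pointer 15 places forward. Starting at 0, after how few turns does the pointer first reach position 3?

15

15⁻¹ ≡ 5 (mod 37) because 15·5 = 75 = 2·37 + 1.
So x ≡ 5·3 = 15 ≡ 15 (mod 37).
Check: 15·15 = 225 = 6·37 + 3.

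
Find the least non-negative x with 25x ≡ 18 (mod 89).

25⁻¹ ≡ 57 (mod 89) because 25·57 = 1425 = 16·89 + 1.
Multiplying both sides by 57: x ≡ 57·18 = 1026 ≡ 47 (mod 89).

47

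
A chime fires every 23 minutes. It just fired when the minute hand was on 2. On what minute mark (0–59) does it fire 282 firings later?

8

282·23 = 6486.
6486 mod 60 = 6 (since 108·60 = 6480).
(2 + 6) mod 60 = 8.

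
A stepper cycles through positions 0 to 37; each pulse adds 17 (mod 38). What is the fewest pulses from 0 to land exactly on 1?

9

38 = 2·17 + 4
17 = 4·4 + 1
4 = 4·1 + 0
Back-substituting gives 17·9 ≡ 1 (mod 38).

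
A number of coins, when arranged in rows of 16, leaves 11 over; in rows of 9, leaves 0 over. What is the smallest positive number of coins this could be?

27

x ≡ 0 (mod 9) gives x ∈ {0, 9, 18, 27}.
The first of these with x mod 16 = 11 is 27.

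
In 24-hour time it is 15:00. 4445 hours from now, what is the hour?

20

4445 − 185·24 = 5, so 4445 ≡ 5 (mod 24).
(15 + 5) mod 24 = 20.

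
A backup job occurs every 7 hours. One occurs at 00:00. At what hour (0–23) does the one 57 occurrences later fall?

15

57·7 = 399.
399 − 16·24 = 15, so 399 ≡ 15 (mod 24).
(0 + 15) mod 24 = 15.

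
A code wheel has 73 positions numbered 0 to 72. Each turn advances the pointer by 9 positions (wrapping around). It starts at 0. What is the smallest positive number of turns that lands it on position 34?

20

The inverse of 9 mod 73 is 65 (since 9·65 = 585 ≡ 1).
Multiplying both sides by 65: x ≡ 65·34 = 2210 ≡ 20 (mod 73).
Check: 9·20 = 180 = 2·73 + 34.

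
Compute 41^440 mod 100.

By repeated squaring mod 100: 41^1≡41, 41^2≡81, 41^4≡61, 41^8≡21, 41^16≡41, 41^32≡81, 41^64≡61, 41^128≡21, 41^256≡41.
440 = 8 + 16 + 32 + 128 + 256, so 41^440 ≡ 21·41·81·21·41 ≡ 1 (mod 100).

1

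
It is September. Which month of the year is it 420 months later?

420 − 35·12 = 0, so 420 ≡ 0 (mod 12).
September + 0 months → September.

September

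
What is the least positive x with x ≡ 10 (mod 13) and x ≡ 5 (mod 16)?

x ≡ 10 (mod 13) gives x ∈ {10, 23, 36, 49, 62, 75, 88, 101}.
The first of these with x mod 16 = 5 is 101.

101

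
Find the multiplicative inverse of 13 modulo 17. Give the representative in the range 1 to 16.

17 = 1·13 + 4
13 = 3·4 + 1
4 = 4·1 + 0
Back-substituting gives 13·4 ≡ 1 (mod 17).

4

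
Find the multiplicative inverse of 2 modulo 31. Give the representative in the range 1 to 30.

31 = 15·2 + 1
2 = 2·1 + 0
Back-substituting gives 2·16 ≡ 1 (mod 31).

16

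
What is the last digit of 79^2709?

The units digit of 79^n cycles with period 2: 9, 1, …
2709 leaves remainder 1 on division by 2, so 79^2709 ends in 9.

9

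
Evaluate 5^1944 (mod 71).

57

By repeated squaring mod 71: 5^1≡5, 5^2≡25, 5^4≡57, 5^8≡54, 5^16≡5, 5^32≡25, 5^64≡57, 5^128≡54, 5^256≡5, 5^512≡25, 5^1024≡57.
Since 1944 = 8 + 16 + 128 + 256 + 512 + 1024 in binary, 5^1944 ≡ 54·5·54·5·25·57 ≡ 57 (mod 71).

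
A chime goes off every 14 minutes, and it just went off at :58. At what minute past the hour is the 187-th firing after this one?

36

187·14 = 2618.
2618 = 43·60 + 38, so 2618 mod 60 = 38.
(58 + 38) mod 60 = 36.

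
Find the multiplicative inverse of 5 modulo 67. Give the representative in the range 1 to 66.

27

5·27 = 135 = 2·67 + 1, so 5⁻¹ ≡ 27 (mod 67).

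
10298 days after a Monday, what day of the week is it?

10298 = 1471·7 + 1, so 10298 mod 7 = 1.
Monday + 1 day → Tuesday.

Tuesday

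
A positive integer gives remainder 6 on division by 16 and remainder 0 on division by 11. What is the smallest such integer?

x ≡ 0 (mod 11) gives x ∈ {0, 11, 22}.
The first of these with x mod 16 = 6 is 22.

22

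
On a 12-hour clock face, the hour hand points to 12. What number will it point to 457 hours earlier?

11

Dividing 457 by 12 gives quotient 38 and remainder 1.
12 − 1 → 11 on a 12-hour dial.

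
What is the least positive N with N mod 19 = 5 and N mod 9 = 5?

5

Since 9·17 ≡ 1 (mod 19), take x = 5 + 9·((5−5)·17 mod 19) = 5 + 9·0 = 5.
Check: 5 mod 19 = 5, 5 mod 9 = 5.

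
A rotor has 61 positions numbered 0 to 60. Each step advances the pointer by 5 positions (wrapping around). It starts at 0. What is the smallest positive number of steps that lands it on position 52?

The inverse of 5 mod 61 is 49 (since 5·49 = 245 ≡ 1).
Multiplying both sides by 49: x ≡ 49·52 = 2548 ≡ 47 (mod 61).

47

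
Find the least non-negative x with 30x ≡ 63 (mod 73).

30⁻¹ ≡ 56 (mod 73) because 30·56 = 1680 = 23·73 + 1.
Multiplying both sides by 56: x ≡ 56·63 = 3528 ≡ 24 (mod 73).

24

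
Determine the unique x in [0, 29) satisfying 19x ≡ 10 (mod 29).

28

The inverse of 19 mod 29 is 26 (since 19·26 = 494 ≡ 1).
Multiplying both sides by 26: x ≡ 26·10 = 260 ≡ 28 (mod 29).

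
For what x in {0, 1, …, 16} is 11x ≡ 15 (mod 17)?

6

The inverse of 11 mod 17 is 14 (since 11·14 = 154 ≡ 1).
So x ≡ 14·15 = 210 ≡ 6 (mod 17).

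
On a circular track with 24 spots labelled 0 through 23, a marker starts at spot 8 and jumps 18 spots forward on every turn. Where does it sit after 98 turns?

20

98·18 = 1764.
1764 mod 24 = 12 (since 73·24 = 1752).
(8 + 12) mod 24 = 20.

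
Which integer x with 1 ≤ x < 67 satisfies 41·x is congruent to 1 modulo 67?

18

67 = 1·41 + 26
41 = 1·26 + 15
26 = 1·15 + 11
15 = 1·11 + 4
11 = 2·4 + 3
4 = 1·3 + 1
3 = 3·1 + 0
Back-substituting gives 41·18 ≡ 1 (mod 67).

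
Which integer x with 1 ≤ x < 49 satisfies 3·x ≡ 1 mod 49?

3·33 = 99 = 2·49 + 1, so 3⁻¹ ≡ 33 (mod 49).

33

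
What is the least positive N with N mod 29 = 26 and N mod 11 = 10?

x ≡ 10 (mod 11) gives x ∈ {10, 21, 32, 43, 54, 65, 76, 87, …}.
The first of these with x mod 29 = 26 is 142.

142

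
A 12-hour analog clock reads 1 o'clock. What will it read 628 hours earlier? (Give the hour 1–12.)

9

628 = 52·12 + 4, so 628 mod 12 = 4.
1 − 4 → 9 on a 12-hour dial.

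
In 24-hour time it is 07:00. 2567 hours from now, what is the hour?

6

2567 − 106·24 = 23, so 2567 ≡ 23 (mod 24).
(7 + 23) mod 24 = 6.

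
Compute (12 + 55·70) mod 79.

70

55·70 = 3850.
Dividing 3850 by 79 gives quotient 48 and remainder 58.
(12 + 58) mod 79 = 70.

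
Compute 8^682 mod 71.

Successive squares of 8 mod 71: 8^1≡8, 8^2≡64, 8^4≡49, 8^8≡58, 8^16≡27, 8^32≡19, 8^64≡6, 8^128≡36, 8^256≡18, 8^512≡40.
682 = 2 + 8 + 32 + 128 + 512, so 8^682 ≡ 64·58·19·36·40 ≡ 3 (mod 71).

3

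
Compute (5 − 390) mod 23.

Dividing 390 by 23 gives quotient 16 and remainder 22.
(5 − 22) mod 23 = 6.

6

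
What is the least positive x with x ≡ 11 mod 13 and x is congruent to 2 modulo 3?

11

Since 3·9 ≡ 1 (mod 13), take x = 2 + 3·((11−2)·9 mod 13) = 2 + 3·3 = 11.
Check: 11 mod 13 = 11, 11 mod 3 = 2.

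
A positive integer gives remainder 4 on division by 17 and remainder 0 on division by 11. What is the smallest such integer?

55

x ≡ 0 (mod 11) gives x ∈ {0, 11, 22, 33, 44, 55}.
The first of these with x mod 17 = 4 is 55.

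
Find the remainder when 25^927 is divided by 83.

Successive squares of 25 mod 83: 25^1≡25, 25^2≡44, 25^4≡27, 25^8≡65, 25^16≡75, 25^32≡64, 25^64≡29, 25^128≡11, 25^256≡38, 25^512≡33.
Since 927 = 1 + 2 + 4 + 8 + 16 + 128 + 256 + 512 in binary, 25^927 ≡ 25·44·27·65·75·11·38·33 ≡ 31 (mod 83).

31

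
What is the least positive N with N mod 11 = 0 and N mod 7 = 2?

x ≡ 2 (mod 7) gives x ∈ {2, 9, 16, 23, 30, 37, 44}.
The first of these with x mod 11 = 0 is 44.

44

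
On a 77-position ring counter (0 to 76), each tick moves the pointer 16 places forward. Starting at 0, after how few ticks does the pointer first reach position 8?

39

The inverse of 16 mod 77 is 53 (since 16·53 = 848 ≡ 1).
So x ≡ 53·8 = 424 ≡ 39 (mod 77).
Check: 16·39 = 624 = 8·77 + 8.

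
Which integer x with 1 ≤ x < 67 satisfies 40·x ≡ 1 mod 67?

67 = 1·40 + 27
40 = 1·27 + 13
27 = 2·13 + 1
13 = 13·1 + 0
Back-substituting gives 40·62 ≡ 1 (mod 67).

62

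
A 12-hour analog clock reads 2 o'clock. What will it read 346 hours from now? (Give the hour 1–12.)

346 mod 12 = 10 (since 28·12 = 336).
2 + 10 → 12 on a 12-hour dial.

12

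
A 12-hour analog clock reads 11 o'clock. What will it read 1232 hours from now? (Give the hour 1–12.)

1232 mod 12 = 8 (since 102·12 = 1224).
11 + 8 → 7 on a 12-hour dial.

7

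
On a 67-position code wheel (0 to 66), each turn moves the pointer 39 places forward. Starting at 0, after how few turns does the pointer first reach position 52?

39⁻¹ ≡ 55 (mod 67) because 39·55 = 2145 = 32·67 + 1.
Multiplying both sides by 55: x ≡ 55·52 = 2860 ≡ 46 (mod 67).
Check: 39·46 = 1794 = 26·67 + 52.

46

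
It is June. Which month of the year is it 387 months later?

September

387 − 32·12 = 3, so 387 ≡ 3 (mod 12).
June + 3 months → September.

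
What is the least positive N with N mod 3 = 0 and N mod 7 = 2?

x ≡ 0 (mod 3) gives x ∈ {0, 3, 6, 9}.
The first of these with x mod 7 = 2 is 9.

9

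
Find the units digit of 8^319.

2

The units digit of 8^n cycles with period 4: 8, 4, 2, 6, …
319 leaves remainder 3 on division by 4, so 8^319 ends in 2.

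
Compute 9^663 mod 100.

By repeated squaring mod 100: 9^1≡9, 9^2≡81, 9^4≡61, 9^8≡21, 9^16≡41, 9^32≡81, 9^64≡61, 9^128≡21, 9^256≡41, 9^512≡81.
Since 663 = 1 + 2 + 4 + 16 + 128 + 512 in binary, 9^663 ≡ 9·81·61·41·21·81 ≡ 29 (mod 100).

29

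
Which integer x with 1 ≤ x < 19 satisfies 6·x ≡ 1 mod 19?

16

6·16 = 96 = 5·19 + 1, so 6⁻¹ ≡ 16 (mod 19).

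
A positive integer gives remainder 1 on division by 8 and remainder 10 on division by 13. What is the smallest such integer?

Since 13·5 ≡ 1 (mod 8), take x = 10 + 13·((1−10)·5 mod 8) = 10 + 13·3 = 49.
Check: 49 mod 8 = 1, 49 mod 13 = 10.

49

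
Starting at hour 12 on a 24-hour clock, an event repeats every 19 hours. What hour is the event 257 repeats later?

23

257·19 = 4883.
4883 − 203·24 = 11, so 4883 ≡ 11 (mod 24).
(12 + 11) mod 24 = 23.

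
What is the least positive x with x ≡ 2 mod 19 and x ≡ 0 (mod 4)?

40

x ≡ 0 (mod 4) gives x ∈ {0, 4, 8, 12, 16, 20, 24, 28, …}.
The first of these with x mod 19 = 2 is 40.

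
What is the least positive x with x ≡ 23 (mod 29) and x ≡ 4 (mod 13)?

x ≡ 4 (mod 13) gives x ∈ {4, 17, 30, 43, 56, 69, 82, 95, …}.
The first of these with x mod 29 = 23 is 342.

342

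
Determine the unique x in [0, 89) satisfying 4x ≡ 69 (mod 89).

4⁻¹ ≡ 67 (mod 89) because 4·67 = 268 = 3·89 + 1.
So x ≡ 67·69 = 4623 ≡ 84 (mod 89).

84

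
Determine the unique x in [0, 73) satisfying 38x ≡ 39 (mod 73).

26

The inverse of 38 mod 73 is 25 (since 38·25 = 950 ≡ 1).
So x ≡ 25·39 = 975 ≡ 26 (mod 73).
Check: 38·26 = 988 = 13·73 + 39.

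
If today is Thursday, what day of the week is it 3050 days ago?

3050 = 435·7 + 5, so 3050 mod 7 = 5.
Thursday − 5 days → Saturday.

Saturday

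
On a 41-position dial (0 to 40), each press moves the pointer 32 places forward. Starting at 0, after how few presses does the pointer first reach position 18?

The inverse of 32 mod 41 is 9 (since 32·9 = 288 ≡ 1).
So x ≡ 9·18 = 162 ≡ 39 (mod 41).

39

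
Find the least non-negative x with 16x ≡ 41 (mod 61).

14

16⁻¹ ≡ 42 (mod 61) because 16·42 = 672 = 11·61 + 1.
Multiplying both sides by 42: x ≡ 42·41 = 1722 ≡ 14 (mod 61).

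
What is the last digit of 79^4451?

9

Last digits of 9^n: 9, 1 (period 2).
4451 mod 2 = 1, so the last digit matches 9^1 = 9.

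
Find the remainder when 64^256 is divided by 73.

By repeated squaring mod 73: 64^1≡64, 64^2≡8, 64^4≡64, 64^8≡8, 64^16≡64, 64^32≡8, 64^64≡64, 64^128≡8, 64^256≡64.
256 = 256, so 64^256 ≡ 64 ≡ 64 (mod 73).

64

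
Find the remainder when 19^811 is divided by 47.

38

Square-and-reduce mod 47: 19^1≡19, 19^2≡32, 19^4≡37, 19^8≡6, 19^16≡36, 19^32≡27, 19^64≡24, 19^128≡12, 19^256≡3, 19^512≡9.
Since 811 = 1 + 2 + 8 + 32 + 256 + 512 in binary, 19^811 ≡ 19·32·6·27·3·9 ≡ 38 (mod 47).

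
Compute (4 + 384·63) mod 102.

22

384·63 = 24192.
24192 = 237·102 + 18, so 24192 mod 102 = 18.
(4 + 18) mod 102 = 22.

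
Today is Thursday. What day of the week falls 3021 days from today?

Dividing 3021 by 7 gives quotient 431 and remainder 4.
Thursday + 4 days → Monday.

Monday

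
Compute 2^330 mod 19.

Square-and-reduce mod 19: 2^1≡2, 2^2≡4, 2^4≡16, 2^8≡9, 2^16≡5, 2^32≡6, 2^64≡17, 2^128≡4, 2^256≡16.
Since 330 = 2 + 8 + 64 + 256 in binary, 2^330 ≡ 4·9·17·16 ≡ 7 (mod 19).

7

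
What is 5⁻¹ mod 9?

2

5·2 = 10 = 1·9 + 1, so 5⁻¹ ≡ 2 (mod 9).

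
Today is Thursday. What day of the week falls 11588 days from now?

Sunday

Dividing 11588 by 7 gives quotient 1655 and remainder 3.
Thursday + 3 days → Sunday.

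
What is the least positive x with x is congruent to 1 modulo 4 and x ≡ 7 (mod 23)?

53

Since 23·3 ≡ 1 (mod 4), take x = 7 + 23·((1−7)·3 mod 4) = 7 + 23·2 = 53.
Check: 53 mod 4 = 1, 53 mod 23 = 7.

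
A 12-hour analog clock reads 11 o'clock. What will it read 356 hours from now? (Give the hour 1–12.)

356 mod 12 = 8 (since 29·12 = 348).
11 + 8 → 7 on a 12-hour dial.

7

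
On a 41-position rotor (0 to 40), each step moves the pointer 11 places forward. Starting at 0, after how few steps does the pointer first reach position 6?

8

11⁻¹ ≡ 15 (mod 41) because 11·15 = 165 = 4·41 + 1.
So x ≡ 15·6 = 90 ≡ 8 (mod 41).
Check: 11·8 = 88 = 2·41 + 6.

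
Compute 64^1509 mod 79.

64

Successive squares of 64 mod 79: 64^1≡64, 64^2≡67, 64^4≡65, 64^8≡38, 64^16≡22, 64^32≡10, 64^64≡21, 64^128≡46, 64^256≡62, 64^512≡52, 64^1024≡18.
1509 = 1 + 4 + 32 + 64 + 128 + 256 + 1024, so 64^1509 ≡ 64·65·10·21·46·62·18 ≡ 64 (mod 79).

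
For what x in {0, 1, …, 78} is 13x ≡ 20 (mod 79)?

The inverse of 13 mod 79 is 73 (since 13·73 = 949 ≡ 1).
So x ≡ 73·20 = 1460 ≡ 38 (mod 79).
Check: 13·38 = 494 = 6·79 + 20.

38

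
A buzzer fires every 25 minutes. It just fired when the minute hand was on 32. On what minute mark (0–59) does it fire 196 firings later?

12

196·25 = 4900.
4900 mod 60 = 40 (since 81·60 = 4860).
(32 + 40) mod 60 = 12.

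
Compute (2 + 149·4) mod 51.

149·4 = 596.
Dividing 596 by 51 gives quotient 11 and remainder 35.
(2 + 35) mod 51 = 37.

37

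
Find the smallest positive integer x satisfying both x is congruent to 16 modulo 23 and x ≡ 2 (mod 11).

x ≡ 2 (mod 11) gives x ∈ {2, 13, 24, 35, 46, 57, 68, 79, …}.
The first of these with x mod 23 = 16 is 200.

200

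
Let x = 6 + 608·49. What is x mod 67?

608·49 = 29792.
29792 − 444·67 = 44, so 29792 ≡ 44 (mod 67).
(6 + 44) mod 67 = 50.

50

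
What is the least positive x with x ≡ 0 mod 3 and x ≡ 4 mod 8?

12

x ≡ 0 (mod 3) gives x ∈ {0, 3, 6, 9, 12}.
The first of these with x mod 8 = 4 is 12.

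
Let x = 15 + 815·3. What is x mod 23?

815·3 = 2445.
Dividing 2445 by 23 gives quotient 106 and remainder 7.
(15 + 7) mod 23 = 22.

22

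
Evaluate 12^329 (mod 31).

By repeated squaring mod 31: 12^1≡12, 12^2≡20, 12^4≡28, 12^8≡9, 12^16≡19, 12^32≡20, 12^64≡28, 12^128≡9, 12^256≡19.
329 = 1 + 8 + 64 + 256, so 12^329 ≡ 12·9·28·19 ≡ 13 (mod 31).

13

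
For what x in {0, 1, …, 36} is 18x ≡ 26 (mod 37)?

22

18⁻¹ ≡ 35 (mod 37) because 18·35 = 630 = 17·37 + 1.
Multiplying both sides by 35: x ≡ 35·26 = 910 ≡ 22 (mod 37).
Check: 18·22 = 396 = 10·37 + 26.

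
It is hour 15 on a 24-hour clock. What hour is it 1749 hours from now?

1749 = 72·24 + 21, so 1749 mod 24 = 21.
(15 + 21) mod 24 = 12.

12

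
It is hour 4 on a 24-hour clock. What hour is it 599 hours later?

Dividing 599 by 24 gives quotient 24 and remainder 23.
(4 + 23) mod 24 = 3.

3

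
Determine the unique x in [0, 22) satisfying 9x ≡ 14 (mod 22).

4

9⁻¹ ≡ 5 (mod 22) because 9·5 = 45 = 2·22 + 1.
Multiplying both sides by 5: x ≡ 5·14 = 70 ≡ 4 (mod 22).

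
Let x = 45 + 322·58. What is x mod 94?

322·58 = 18676.
18676 = 198·94 + 64, so 18676 mod 94 = 64.
(45 + 64) mod 94 = 15.

15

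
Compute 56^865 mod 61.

13

By repeated squaring mod 61: 56^1≡56, 56^2≡25, 56^4≡15, 56^8≡42, 56^16≡56, 56^32≡25, 56^64≡15, 56^128≡42, 56^256≡56, 56^512≡25.
865 = 1 + 32 + 64 + 256 + 512, so 56^865 ≡ 56·25·15·56·25 ≡ 13 (mod 61).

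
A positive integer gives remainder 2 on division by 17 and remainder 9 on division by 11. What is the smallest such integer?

53

x ≡ 9 (mod 11) gives x ∈ {9, 20, 31, 42, 53}.
The first of these with x mod 17 = 2 is 53.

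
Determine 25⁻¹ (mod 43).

25·31 = 775 = 18·43 + 1, so 25⁻¹ ≡ 31 (mod 43).

31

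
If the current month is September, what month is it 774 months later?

774 = 64·12 + 6, so 774 mod 12 = 6.
September + 6 months → March.

March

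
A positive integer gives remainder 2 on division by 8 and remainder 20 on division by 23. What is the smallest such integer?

66

Since 23·7 ≡ 1 (mod 8), take x = 20 + 23·((2−20)·7 mod 8) = 20 + 23·2 = 66.
Check: 66 mod 8 = 2, 66 mod 23 = 20.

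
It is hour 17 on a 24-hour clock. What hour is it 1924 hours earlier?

13

1924 = 80·24 + 4, so 1924 mod 24 = 4.
(17 − 4) mod 24 = 13.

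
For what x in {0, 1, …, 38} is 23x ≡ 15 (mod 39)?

21

23⁻¹ ≡ 17 (mod 39) because 23·17 = 391 = 10·39 + 1.
So x ≡ 17·15 = 255 ≡ 21 (mod 39).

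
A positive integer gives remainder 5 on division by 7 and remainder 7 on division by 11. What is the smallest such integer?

Since 11·2 ≡ 1 (mod 7), take x = 7 + 11·((5−7)·2 mod 7) = 7 + 11·3 = 40.
Check: 40 mod 7 = 5, 40 mod 11 = 7.

40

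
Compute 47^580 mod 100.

1

By repeated squaring mod 100: 47^1≡47, 47^2≡9, 47^4≡81, 47^8≡61, 47^16≡21, 47^32≡41, 47^64≡81, 47^128≡61, 47^256≡21, 47^512≡41.
Since 580 = 4 + 64 + 512 in binary, 47^580 ≡ 81·81·41 ≡ 1 (mod 100).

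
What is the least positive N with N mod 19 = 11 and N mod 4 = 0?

68

x ≡ 0 (mod 4) gives x ∈ {0, 4, 8, 12, 16, 20, 24, 28, …}.
The first of these with x mod 19 = 11 is 68.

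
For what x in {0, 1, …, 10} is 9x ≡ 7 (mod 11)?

2

The inverse of 9 mod 11 is 5 (since 9·5 = 45 ≡ 1).
Multiplying both sides by 5: x ≡ 5·7 = 35 ≡ 2 (mod 11).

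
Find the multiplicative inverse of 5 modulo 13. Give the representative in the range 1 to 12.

8

13 = 2·5 + 3
5 = 1·3 + 2
3 = 1·2 + 1
2 = 2·1 + 0
Back-substituting gives 5·8 ≡ 1 (mod 13).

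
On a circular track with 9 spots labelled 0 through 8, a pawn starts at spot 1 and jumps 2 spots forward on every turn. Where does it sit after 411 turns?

411·2 = 822.
822 = 91·9 + 3, so 822 mod 9 = 3.
(1 + 3) mod 9 = 4.

4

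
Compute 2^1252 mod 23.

By repeated squaring mod 23: 2^1≡2, 2^2≡4, 2^4≡16, 2^8≡3, 2^16≡9, 2^32≡12, 2^64≡6, 2^128≡13, 2^256≡8, 2^512≡18, 2^1024≡2.
Since 1252 = 4 + 32 + 64 + 128 + 1024 in binary, 2^1252 ≡ 16·12·6·13·2 ≡ 6 (mod 23).

6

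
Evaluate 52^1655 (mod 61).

Square-and-reduce mod 61: 52^1≡52, 52^2≡20, 52^4≡34, 52^8≡58, 52^16≡9, 52^32≡20, 52^64≡34, 52^128≡58, 52^256≡9, 52^512≡20, 52^1024≡34.
1655 = 1 + 2 + 4 + 16 + 32 + 64 + 512 + 1024, so 52^1655 ≡ 52·20·34·9·20·34·20·34 ≡ 60 (mod 61).

60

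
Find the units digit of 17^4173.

7

Powers of 7 mod 10 repeat with period 4: 7, 9, 3, 1.
4173 leaves remainder 1 on division by 4, so 17^4173 ends in 7.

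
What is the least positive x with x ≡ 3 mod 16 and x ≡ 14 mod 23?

x ≡ 3 (mod 16) gives x ∈ {3, 19, 35, 51, 67, 83}.
The first of these with x mod 23 = 14 is 83.

83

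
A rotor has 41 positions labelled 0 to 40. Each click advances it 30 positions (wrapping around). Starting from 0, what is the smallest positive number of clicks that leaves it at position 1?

30·26 = 780 = 19·41 + 1, so 30⁻¹ ≡ 26 (mod 41).

26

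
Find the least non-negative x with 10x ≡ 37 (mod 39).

The inverse of 10 mod 39 is 4 (since 10·4 = 40 ≡ 1).
So x ≡ 4·37 = 148 ≡ 31 (mod 39).

31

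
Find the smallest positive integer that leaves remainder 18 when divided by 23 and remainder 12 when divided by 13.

x ≡ 12 (mod 13) gives x ∈ {12, 25, 38, 51, 64}.
The first of these with x mod 23 = 18 is 64.

64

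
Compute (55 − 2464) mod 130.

61

2464 − 18·130 = 124, so 2464 ≡ 124 (mod 130).
(55 − 124) mod 130 = 61.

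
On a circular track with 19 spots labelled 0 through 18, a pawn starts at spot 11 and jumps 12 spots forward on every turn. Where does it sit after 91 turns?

91·12 = 1092.
1092 = 57·19 + 9, so 1092 mod 19 = 9.
(11 + 9) mod 19 = 1.

1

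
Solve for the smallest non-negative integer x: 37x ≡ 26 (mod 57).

The inverse of 37 mod 57 is 37 (since 37·37 = 1369 ≡ 1).
Multiplying both sides by 37: x ≡ 37·26 = 962 ≡ 50 (mod 57).

50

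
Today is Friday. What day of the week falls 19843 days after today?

19843 − 2834·7 = 5, so 19843 ≡ 5 (mod 7).
Friday + 5 days → Wednesday.

Wednesday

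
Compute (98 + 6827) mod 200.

125

6827 mod 200 = 27 (since 34·200 = 6800).
(98 + 27) mod 200 = 125.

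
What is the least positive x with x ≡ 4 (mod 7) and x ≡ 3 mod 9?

Since 9·4 ≡ 1 (mod 7), take x = 3 + 9·((4−3)·4 mod 7) = 3 + 9·4 = 39.
Check: 39 mod 7 = 4, 39 mod 9 = 3.

39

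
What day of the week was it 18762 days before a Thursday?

Tuesday

18762 − 2680·7 = 2, so 18762 ≡ 2 (mod 7).
Thursday − 2 days → Tuesday.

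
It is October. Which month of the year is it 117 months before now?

117 = 9·12 + 9, so 117 mod 12 = 9.
October − 9 months → January.

January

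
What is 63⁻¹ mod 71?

62

71 = 1·63 + 8
63 = 7·8 + 7
8 = 1·7 + 1
7 = 7·1 + 0
Back-substituting gives 63·62 ≡ 1 (mod 71).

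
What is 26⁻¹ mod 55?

55 = 2·26 + 3
26 = 8·3 + 2
3 = 1·2 + 1
2 = 2·1 + 0
Back-substituting gives 26·36 ≡ 1 (mod 55).

36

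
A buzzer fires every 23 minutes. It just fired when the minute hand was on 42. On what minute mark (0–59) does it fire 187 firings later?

187·23 = 4301.
4301 = 71·60 + 41, so 4301 mod 60 = 41.
(42 + 41) mod 60 = 23.

23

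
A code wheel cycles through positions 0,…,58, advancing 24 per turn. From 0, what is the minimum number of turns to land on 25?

The inverse of 24 mod 59 is 32 (since 24·32 = 768 ≡ 1).
Multiplying both sides by 32: x ≡ 32·25 = 800 ≡ 33 (mod 59).
Check: 24·33 = 792 = 13·59 + 25.

33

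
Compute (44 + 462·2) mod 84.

462·2 = 924.
Dividing 924 by 84 gives quotient 11 and remainder 0.
(44 + 0) mod 84 = 44.

44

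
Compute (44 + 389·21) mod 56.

389·21 = 8169.
8169 mod 56 = 49 (since 145·56 = 8120).
(44 + 49) mod 56 = 37.

37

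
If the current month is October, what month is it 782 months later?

782 = 65·12 + 2, so 782 mod 12 = 2.
October + 2 months → December.

December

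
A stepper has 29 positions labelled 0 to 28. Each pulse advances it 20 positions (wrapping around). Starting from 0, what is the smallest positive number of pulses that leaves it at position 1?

16

20·16 = 320 = 11·29 + 1, so 20⁻¹ ≡ 16 (mod 29).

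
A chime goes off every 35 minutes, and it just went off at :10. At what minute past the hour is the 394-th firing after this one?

394·35 = 13790.
13790 mod 60 = 50 (since 229·60 = 13740).
(10 + 50) mod 60 = 0.

0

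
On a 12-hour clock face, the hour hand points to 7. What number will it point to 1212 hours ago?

1212 − 101·12 = 0, so 1212 ≡ 0 (mod 12).
7 − 0 → 7 on a 12-hour dial.

7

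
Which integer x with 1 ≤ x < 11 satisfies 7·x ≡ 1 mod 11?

8

11 = 1·7 + 4
7 = 1·4 + 3
4 = 1·3 + 1
3 = 3·1 + 0
Back-substituting gives 7·8 ≡ 1 (mod 11).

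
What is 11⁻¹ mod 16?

3

16 = 1·11 + 5
11 = 2·5 + 1
5 = 5·1 + 0
Back-substituting gives 11·3 ≡ 1 (mod 16).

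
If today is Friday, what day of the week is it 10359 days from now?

Thursday

10359 = 1479·7 + 6, so 10359 mod 7 = 6.
Friday + 6 days → Thursday.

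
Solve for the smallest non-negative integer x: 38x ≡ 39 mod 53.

38⁻¹ ≡ 7 (mod 53) because 38·7 = 266 = 5·53 + 1.
Multiplying both sides by 7: x ≡ 7·39 = 273 ≡ 8 (mod 53).
Check: 38·8 = 304 = 5·53 + 39.

8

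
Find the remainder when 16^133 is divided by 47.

Square-and-reduce mod 47: 16^1≡16, 16^2≡21, 16^4≡18, 16^8≡42, 16^16≡25, 16^32≡14, 16^64≡8, 16^128≡17.
133 = 1 + 4 + 128, so 16^133 ≡ 16·18·17 ≡ 8 (mod 47).

8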